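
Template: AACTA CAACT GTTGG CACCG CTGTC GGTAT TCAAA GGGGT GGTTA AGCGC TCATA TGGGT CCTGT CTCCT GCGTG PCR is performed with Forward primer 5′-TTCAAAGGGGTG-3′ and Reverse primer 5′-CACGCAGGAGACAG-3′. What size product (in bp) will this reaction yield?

Scanning the template, TTCAAAGGGGTG occurs at positions 30–41; this primer anneals to the bottom strand there with its 3' end pointing downstream.
Taking the reverse complement of CACGCAGGAGACAG gives CTGTCTCCTGCGTG, found at positions 62–75 on the template; the primer anneals here to the top strand with its 3' end pointing upstream.
Amplicon spans positions 30–75: 46 bp.

46 bp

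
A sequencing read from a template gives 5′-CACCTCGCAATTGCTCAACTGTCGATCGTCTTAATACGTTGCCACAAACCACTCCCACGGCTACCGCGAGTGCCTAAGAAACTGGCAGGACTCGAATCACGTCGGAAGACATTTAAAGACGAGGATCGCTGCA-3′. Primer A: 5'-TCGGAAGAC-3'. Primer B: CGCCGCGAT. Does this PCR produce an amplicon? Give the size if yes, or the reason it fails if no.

No product — primer B has no binding site in the template.

Primer B (CGCCGCGAT) does not match the top strand, and its reverse complement ATCGCGGCG does not match either.
With no annealing site for primer B, no amplification occurs.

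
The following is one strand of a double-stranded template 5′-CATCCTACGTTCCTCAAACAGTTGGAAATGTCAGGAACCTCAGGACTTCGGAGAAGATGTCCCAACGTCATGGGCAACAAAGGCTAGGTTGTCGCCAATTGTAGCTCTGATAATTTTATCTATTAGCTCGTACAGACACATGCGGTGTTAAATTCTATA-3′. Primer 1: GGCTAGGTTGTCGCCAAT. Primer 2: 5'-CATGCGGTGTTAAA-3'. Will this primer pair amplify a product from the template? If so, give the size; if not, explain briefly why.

No product — both primers anneal to the same strand and extend in the same direction.

Primer 1 (GGCTAGGTTGTCGCCAAT) matches the top strand at positions 82–99 (3' end points downstream).
Primer 2 (CATGCGGTGTTAAA) also matches the top strand directly, at positions 139–152 — its reverse complement TTTAACACCGCATG is not present.
Both primers anneal to the bottom strand with 3' ends pointing the same way, so neither can prime synthesis back toward the other.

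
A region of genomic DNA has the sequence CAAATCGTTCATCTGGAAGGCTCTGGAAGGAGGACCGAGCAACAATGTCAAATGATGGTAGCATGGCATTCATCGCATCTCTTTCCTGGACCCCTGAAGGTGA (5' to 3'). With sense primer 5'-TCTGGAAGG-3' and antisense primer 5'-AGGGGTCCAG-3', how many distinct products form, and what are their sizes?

Two products: 84 bp, 74 bp

The forward primer TCTGGAAGG matches the top strand at positions 12–20, 22–30.
The reverse primer's reverse complement is CTGGACCCCT, matching at positions 86–95.
Each forward site pairs with the reverse site to give a product ending at position 95: sizes 84, 74 bp.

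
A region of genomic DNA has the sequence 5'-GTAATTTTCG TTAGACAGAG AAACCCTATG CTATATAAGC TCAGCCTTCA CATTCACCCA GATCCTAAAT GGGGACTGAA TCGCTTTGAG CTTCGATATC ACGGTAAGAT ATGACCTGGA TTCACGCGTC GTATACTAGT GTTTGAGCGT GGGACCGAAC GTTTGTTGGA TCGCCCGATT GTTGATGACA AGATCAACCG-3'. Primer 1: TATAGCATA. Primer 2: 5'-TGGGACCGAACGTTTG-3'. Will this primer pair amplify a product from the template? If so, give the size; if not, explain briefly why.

No product — the primers' 3' ends point away from each other.

Primer 1 (TATAGCATA) has reverse complement TATGCTATA, which matches the top strand at positions 27–35; primer 1 anneals to the top strand there with its 3' end pointing upstream toward position 27.
Primer 2 (TGGGACCGAACGTTTG) matches the top strand directly at positions 150–165; it anneals to the bottom strand with its 3' end pointing downstream toward position 165.
The 3' ends diverge (primer 1 extends toward position 1, primer 2 toward position 200), so the primers never converge on a shared product.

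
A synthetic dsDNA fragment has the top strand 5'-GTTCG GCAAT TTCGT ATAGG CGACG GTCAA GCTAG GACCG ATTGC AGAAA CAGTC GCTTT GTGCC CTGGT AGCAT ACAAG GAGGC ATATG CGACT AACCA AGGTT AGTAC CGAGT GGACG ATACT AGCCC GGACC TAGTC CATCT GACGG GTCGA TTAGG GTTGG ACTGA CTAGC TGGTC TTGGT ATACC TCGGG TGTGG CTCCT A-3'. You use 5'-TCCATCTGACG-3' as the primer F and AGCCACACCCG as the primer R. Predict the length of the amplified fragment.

64 bp

The forward primer matches the template at positions 139–149.
Reverse complement of the reverse primer: CGGGTGTGGCT. This occurs on the top strand at positions 192–202.
Amplicon spans positions 139–202: 64 bp.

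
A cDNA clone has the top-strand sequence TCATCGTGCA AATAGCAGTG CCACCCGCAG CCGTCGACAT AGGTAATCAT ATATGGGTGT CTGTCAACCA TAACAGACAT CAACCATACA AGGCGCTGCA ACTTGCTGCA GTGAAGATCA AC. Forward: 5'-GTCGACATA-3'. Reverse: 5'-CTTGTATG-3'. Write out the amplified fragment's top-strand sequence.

5'-GTCGACATAGGTAATCATATATGGGTGTCTGTCAACCATAACAGACATCAACCATACAAG-3'

The forward primer matches the template at positions 33–41.
Taking the reverse complement of CTTGTATG gives CATACAAG, found at positions 85–92 on the template; the primer anneals here to the top strand with its 3' end pointing upstream.
The product is the template from position 33 through 92 (60 bp).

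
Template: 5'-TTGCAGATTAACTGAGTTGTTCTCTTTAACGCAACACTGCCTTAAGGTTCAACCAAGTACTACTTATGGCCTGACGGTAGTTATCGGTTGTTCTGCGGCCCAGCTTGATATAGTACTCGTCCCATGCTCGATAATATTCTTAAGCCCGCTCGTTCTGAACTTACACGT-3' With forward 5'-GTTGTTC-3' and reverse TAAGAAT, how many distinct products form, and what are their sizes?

Two products: 127 bp, 56 bp

The forward primer GTTGTTC matches the top strand at positions 16–22, 87–93.
The reverse primer's reverse complement is ATTCTTA, matching at positions 136–142.
Each forward site pairs with the reverse site to give a product ending at position 142: sizes 127, 56 bp.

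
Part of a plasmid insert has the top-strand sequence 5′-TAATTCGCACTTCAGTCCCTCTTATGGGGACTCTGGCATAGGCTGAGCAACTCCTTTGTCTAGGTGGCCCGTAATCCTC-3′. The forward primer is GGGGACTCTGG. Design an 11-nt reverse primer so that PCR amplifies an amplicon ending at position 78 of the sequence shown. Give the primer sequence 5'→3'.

5'-AGGATTACGGG-3'

The forward primer binds at positions 26–36; the product's 3' end on the top strand is position 78.
The reverse primer anneals to the top strand over positions 68–78, i.e. to CCCGTAATCCT.
Its sequence written 5'→3' is the reverse complement: AGGATTACGGG.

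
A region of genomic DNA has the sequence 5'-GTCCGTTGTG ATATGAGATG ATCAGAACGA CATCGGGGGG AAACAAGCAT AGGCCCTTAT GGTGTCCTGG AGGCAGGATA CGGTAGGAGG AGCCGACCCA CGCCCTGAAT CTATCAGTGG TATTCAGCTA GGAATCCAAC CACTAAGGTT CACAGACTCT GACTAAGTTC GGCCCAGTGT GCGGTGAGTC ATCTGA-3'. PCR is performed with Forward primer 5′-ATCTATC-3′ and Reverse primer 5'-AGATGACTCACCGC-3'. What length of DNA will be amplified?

86 bp

Scanning the template, ATCTATC occurs at positions 109–115; this primer anneals to the bottom strand there with its 3' end pointing downstream.
Reverse complement of the reverse primer: GCGGTGAGTCATCT. This occurs on the top strand at positions 181–194.
Amplicon spans positions 109–194: 86 bp.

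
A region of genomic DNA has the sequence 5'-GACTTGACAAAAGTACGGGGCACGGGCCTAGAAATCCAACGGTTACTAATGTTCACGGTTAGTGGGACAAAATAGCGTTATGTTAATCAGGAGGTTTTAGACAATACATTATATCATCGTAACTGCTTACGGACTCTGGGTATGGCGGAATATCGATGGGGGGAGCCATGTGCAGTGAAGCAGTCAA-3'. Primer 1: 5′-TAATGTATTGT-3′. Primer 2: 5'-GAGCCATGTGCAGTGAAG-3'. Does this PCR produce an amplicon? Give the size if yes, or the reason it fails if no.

No product — the primers' 3' ends point away from each other.

Primer 1 (TAATGTATTGT) has reverse complement ACAATACATTA, which matches the top strand at positions 101–111; primer 1 anneals to the top strand there with its 3' end pointing upstream toward position 101.
Primer 2 (GAGCCATGTGCAGTGAAG) matches the top strand directly at positions 163–180; it anneals to the bottom strand with its 3' end pointing downstream toward position 180.
The 3' ends diverge (primer 1 extends toward position 1, primer 2 toward position 187), so the primers never converge on a shared product.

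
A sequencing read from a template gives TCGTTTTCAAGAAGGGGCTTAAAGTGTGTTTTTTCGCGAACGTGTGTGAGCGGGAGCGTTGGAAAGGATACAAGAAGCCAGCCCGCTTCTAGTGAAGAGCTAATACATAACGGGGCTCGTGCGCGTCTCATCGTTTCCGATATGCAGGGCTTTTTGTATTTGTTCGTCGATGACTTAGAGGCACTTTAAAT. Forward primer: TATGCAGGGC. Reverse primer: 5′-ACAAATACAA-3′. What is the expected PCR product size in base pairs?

Scanning the template, TATGCAGGGC occurs at positions 141–150; this primer anneals to the bottom strand there with its 3' end pointing downstream.
Reverse complement of the reverse primer: TTGTATTTGT. This occurs on the top strand at positions 154–163.
Product length = (reverse-primer end) − (forward-primer start) + 1 = 163 − 141 + 1 = 23 bp.

23 bp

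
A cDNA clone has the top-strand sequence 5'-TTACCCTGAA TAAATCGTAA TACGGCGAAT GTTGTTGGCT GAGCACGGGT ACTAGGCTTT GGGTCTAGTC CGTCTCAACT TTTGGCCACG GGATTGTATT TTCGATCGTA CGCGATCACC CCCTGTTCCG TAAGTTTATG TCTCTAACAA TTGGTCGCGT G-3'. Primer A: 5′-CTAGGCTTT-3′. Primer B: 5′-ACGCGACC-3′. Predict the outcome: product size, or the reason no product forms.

Primer A (CTAGGCTTT) matches the top strand at positions 52–60; it acts as a forward primer.
Primer B's reverse complement is GGTCGCGT, matching the top strand at positions 153–160; it acts as a reverse primer.
The 3' ends face each other across positions 52–160, giving a 109 bp product.

Yes — a 109 bp product.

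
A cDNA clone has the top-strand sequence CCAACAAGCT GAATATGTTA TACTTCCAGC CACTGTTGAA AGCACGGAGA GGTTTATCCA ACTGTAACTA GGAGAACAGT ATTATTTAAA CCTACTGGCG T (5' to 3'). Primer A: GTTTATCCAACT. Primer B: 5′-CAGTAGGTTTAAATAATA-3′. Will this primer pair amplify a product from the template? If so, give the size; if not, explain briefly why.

Primer A (GTTTATCCAACT) matches the top strand at positions 52–63; it acts as a forward primer.
Primer B's reverse complement is TATTATTTAAACCTACTG, matching the top strand at positions 80–97; it acts as a reverse primer.
The 3' ends face each other across positions 52–97, giving a 46 bp product.

Yes — a 46 bp product.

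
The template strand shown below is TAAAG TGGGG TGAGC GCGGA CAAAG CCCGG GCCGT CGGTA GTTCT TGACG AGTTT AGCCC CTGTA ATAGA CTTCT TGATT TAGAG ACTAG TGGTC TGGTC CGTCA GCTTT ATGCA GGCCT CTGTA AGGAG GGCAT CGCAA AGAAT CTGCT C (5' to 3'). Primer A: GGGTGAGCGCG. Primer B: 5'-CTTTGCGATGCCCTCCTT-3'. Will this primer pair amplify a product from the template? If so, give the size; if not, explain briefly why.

Primer A (GGGTGAGCGCG) matches the top strand at positions 8–18; it acts as a forward primer.
Primer B's reverse complement is AAGGAGGGCATCGCAAAG, matching the top strand at positions 125–142; it acts as a reverse primer.
The 3' ends face each other across positions 8–142, giving a 135 bp product.

Yes — a 135 bp product.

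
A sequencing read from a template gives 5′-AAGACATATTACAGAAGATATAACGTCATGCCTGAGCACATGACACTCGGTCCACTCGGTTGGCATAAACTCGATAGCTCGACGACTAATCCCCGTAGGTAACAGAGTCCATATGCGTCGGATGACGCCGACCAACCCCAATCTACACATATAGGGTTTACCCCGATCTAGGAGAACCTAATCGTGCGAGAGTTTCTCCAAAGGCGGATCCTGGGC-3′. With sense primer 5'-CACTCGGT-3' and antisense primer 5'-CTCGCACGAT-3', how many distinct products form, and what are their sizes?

Two products: 147 bp, 138 bp

The forward primer CACTCGGT matches the top strand at positions 44–51, 53–60.
The reverse primer's reverse complement is ATCGTGCGAG, matching at positions 181–190.
Each forward site pairs with the reverse site to give a product ending at position 190: sizes 147, 138 bp.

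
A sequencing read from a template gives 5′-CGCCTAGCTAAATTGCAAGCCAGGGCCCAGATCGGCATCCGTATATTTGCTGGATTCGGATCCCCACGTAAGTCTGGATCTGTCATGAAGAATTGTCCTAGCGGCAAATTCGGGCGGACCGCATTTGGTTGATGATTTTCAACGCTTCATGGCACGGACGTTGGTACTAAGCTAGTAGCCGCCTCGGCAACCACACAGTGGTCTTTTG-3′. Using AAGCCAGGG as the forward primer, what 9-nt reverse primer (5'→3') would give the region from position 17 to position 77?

5'-CCAGACTTA-3'

The product's 3' end on the top strand is position 77.
The reverse primer anneals to the top strand over positions 69–77, i.e. to TAAGTCTGG.
Its sequence written 5'→3' is the reverse complement: CCAGACTTA.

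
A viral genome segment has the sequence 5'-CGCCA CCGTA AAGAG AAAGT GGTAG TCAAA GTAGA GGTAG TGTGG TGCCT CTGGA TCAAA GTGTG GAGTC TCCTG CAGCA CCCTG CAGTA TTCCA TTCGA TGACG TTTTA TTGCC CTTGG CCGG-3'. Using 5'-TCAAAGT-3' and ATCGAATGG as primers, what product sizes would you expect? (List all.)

The forward primer TCAAAGT matches the top strand at positions 26–32, 56–62.
The reverse primer's reverse complement is CCATTCGAT, matching at positions 93–101.
Each forward site pairs with the reverse site to give a product ending at position 101: sizes 76, 46 bp.

76 bp, 46 bp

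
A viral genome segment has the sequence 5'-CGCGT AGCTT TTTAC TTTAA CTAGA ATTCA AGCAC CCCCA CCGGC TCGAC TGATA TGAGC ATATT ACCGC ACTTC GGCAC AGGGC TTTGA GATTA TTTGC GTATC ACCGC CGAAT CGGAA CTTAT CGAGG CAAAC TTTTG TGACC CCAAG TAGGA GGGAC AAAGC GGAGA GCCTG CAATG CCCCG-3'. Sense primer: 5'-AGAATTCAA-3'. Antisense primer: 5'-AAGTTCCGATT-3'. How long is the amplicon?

101 bp

The forward primer matches the template at positions 23–31.
Reverse complement of the reverse primer: AATCGGAACTT. This occurs on the top strand at positions 113–123.
The product runs from position 23 to position 123, so its length is 123 − 23 + 1 = 101 bp.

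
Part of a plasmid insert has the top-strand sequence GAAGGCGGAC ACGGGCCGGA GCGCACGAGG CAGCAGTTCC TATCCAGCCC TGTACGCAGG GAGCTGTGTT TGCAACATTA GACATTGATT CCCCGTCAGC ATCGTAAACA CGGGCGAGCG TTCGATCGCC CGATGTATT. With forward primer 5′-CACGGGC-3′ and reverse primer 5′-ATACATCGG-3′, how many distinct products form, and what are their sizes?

The forward primer CACGGGC matches the top strand at positions 10–16, 109–115.
The reverse primer's reverse complement is CCGATGTAT, matching at positions 130–138.
Each forward site pairs with the reverse site to give a product ending at position 138: sizes 129, 30 bp.

Two products: 129 bp, 30 bp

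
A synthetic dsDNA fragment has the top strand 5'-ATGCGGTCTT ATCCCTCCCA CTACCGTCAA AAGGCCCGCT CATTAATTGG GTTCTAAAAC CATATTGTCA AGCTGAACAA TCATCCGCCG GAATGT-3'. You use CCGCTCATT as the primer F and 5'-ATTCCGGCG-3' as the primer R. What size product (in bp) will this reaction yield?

Forward primer CCGCTCATT is found on the top strand at positions 36–44.
Reverse complement of the reverse primer: CGCCGGAAT. This occurs on the top strand at positions 86–94.
Amplicon spans positions 36–94: 59 bp.

59 bp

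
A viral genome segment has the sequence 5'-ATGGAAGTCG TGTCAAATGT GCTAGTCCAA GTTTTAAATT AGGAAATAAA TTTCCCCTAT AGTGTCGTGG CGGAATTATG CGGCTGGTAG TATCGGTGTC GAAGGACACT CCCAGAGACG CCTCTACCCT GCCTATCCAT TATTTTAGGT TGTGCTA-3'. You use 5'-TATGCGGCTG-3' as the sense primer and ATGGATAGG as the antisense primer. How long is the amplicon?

64 bp

Scanning the template, TATGCGGCTG occurs at positions 77–86; this primer anneals to the bottom strand there with its 3' end pointing downstream.
Taking the reverse complement of ATGGATAGG gives CCTATCCAT, found at positions 132–140 on the template; the primer anneals here to the top strand with its 3' end pointing upstream.
The product runs from position 77 to position 140, so its length is 140 − 77 + 1 = 64 bp.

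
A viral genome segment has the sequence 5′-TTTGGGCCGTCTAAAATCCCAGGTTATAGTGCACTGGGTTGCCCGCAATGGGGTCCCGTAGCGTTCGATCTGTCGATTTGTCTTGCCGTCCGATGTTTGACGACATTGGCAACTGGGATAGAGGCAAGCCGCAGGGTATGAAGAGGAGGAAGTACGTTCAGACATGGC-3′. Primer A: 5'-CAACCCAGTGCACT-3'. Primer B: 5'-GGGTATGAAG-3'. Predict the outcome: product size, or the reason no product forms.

No product — the primers' 3' ends point away from each other.

Primer A (CAACCCAGTGCACT) has reverse complement AGTGCACTGGGTTG, which matches the top strand at positions 28–41; primer A anneals to the top strand there with its 3' end pointing upstream toward position 28.
Primer B (GGGTATGAAG) matches the top strand directly at positions 134–143; it anneals to the bottom strand with its 3' end pointing downstream toward position 143.
The 3' ends diverge (primer A extends toward position 1, primer B toward position 168), so the primers never converge on a shared product.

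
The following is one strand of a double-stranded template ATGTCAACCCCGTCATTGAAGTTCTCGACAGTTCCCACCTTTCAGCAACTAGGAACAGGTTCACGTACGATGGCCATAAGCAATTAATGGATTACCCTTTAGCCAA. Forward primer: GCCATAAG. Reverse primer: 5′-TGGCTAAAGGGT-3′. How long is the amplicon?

Forward primer GCCATAAG is found on the top strand at positions 73–80.
The reverse primer's reverse complement is ACCCTTTAGCCA, which matches the template at positions 94–105.
The product runs from position 73 to position 105, so its length is 105 − 73 + 1 = 33 bp.

33 bp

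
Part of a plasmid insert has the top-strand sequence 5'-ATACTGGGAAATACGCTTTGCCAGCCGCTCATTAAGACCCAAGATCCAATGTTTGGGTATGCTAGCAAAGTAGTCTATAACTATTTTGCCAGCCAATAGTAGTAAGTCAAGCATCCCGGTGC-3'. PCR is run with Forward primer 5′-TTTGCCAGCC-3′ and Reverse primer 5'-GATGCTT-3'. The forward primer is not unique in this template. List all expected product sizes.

The forward primer TTTGCCAGCC matches the top strand at positions 17–26, 85–94.
The reverse primer's reverse complement is AAGCATC, matching at positions 109–115.
Each forward site pairs with the reverse site to give a product ending at position 115: sizes 99, 31 bp.

99 bp, 31 bp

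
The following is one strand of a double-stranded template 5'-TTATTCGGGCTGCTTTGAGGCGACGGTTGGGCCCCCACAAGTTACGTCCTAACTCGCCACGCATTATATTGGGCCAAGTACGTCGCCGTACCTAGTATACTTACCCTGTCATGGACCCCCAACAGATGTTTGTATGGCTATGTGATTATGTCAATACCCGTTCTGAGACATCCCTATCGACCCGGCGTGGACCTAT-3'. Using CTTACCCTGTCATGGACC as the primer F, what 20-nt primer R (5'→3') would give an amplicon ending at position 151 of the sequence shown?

The forward primer binds at positions 100–117; the product's 3' end on the top strand is position 151.
The reverse primer anneals to the top strand over positions 132–151, i.e. to GTATGGCTATGTGATTATGT.
Its sequence written 5'→3' is the reverse complement: ACATAATCACATAGCCATAC.

5'-ACATAATCACATAGCCATAC-3'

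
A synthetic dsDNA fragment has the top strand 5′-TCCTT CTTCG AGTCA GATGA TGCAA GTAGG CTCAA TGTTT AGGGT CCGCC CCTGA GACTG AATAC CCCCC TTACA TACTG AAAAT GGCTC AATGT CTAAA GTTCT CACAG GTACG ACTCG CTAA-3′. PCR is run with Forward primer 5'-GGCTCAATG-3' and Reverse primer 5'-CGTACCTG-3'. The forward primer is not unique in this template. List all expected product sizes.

87 bp, 30 bp

The forward primer GGCTCAATG matches the top strand at positions 29–37, 86–94.
The reverse primer's reverse complement is CAGGTACG, matching at positions 108–115.
Each forward site pairs with the reverse site to give a product ending at position 115: sizes 87, 30 bp.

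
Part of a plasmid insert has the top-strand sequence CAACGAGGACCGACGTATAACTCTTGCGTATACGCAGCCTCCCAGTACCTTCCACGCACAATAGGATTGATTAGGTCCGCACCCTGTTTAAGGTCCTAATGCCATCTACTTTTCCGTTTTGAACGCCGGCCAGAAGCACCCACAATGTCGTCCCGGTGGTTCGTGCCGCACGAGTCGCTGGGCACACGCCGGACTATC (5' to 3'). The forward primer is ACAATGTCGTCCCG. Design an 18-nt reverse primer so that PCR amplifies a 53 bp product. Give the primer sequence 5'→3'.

The forward primer binds at positions 142–155, so a 53 bp product ends at position 142 + 53 − 1 = 194.
The reverse primer anneals to the top strand over positions 177–194, i.e. to GCTGGGCACACGCCGGAC.
Its sequence written 5'→3' is the reverse complement: GTCCGGCGTGTGCCCAGC.

5'-GTCCGGCGTGTGCCCAGC-3'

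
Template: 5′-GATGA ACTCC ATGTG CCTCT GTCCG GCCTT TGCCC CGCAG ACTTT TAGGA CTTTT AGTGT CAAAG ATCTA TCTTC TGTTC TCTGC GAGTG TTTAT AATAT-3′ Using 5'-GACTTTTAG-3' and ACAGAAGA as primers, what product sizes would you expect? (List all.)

The forward primer GACTTTTAG matches the top strand at positions 40–48, 49–57.
The reverse primer's reverse complement is TCTTCTGT, matching at positions 71–78.
Each forward site pairs with the reverse site to give a product ending at position 78: sizes 39, 30 bp.

39 bp, 30 bp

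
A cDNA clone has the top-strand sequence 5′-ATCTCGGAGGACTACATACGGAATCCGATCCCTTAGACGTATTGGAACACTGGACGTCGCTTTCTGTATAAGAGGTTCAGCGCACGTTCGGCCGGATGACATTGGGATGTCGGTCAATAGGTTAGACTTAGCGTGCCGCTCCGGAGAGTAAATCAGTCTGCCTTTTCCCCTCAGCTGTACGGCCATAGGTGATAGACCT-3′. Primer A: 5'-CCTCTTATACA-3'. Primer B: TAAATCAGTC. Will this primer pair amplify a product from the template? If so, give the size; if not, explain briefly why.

Primer A (CCTCTTATACA) has reverse complement TGTATAAGAGG, which matches the top strand at positions 65–75; primer A anneals to the top strand there with its 3' end pointing upstream toward position 65.
Primer B (TAAATCAGTC) matches the top strand directly at positions 149–158; it anneals to the bottom strand with its 3' end pointing downstream toward position 158.
The 3' ends diverge (primer A extends toward position 1, primer B toward position 199), so the primers never converge on a shared product.

No product — the primers' 3' ends point away from each other.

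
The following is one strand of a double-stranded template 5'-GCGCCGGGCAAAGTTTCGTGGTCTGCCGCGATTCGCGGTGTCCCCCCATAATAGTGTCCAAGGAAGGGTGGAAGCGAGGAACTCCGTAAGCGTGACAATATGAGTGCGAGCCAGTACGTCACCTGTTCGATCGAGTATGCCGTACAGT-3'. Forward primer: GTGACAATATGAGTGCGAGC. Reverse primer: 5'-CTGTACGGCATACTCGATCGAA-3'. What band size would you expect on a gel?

56 bp

The forward primer matches the template at positions 92–111.
The reverse primer's reverse complement is TTCGATCGAGTATGCCGTACAG, which matches the template at positions 126–147.
Amplicon spans positions 92–147: 56 bp.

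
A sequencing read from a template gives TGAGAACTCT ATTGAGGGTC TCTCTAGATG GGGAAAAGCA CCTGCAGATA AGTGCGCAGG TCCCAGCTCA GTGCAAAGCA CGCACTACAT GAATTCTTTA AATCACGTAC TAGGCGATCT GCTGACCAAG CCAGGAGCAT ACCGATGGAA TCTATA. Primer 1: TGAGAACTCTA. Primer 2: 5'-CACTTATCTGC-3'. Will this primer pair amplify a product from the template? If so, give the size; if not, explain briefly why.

Primer 1 (TGAGAACTCTA) matches the top strand at positions 1–11; it acts as a forward primer.
Primer 2's reverse complement is GCAGATAAGTG, matching the top strand at positions 44–54; it acts as a reverse primer.
The 3' ends face each other across positions 1–54, giving a 54 bp product.

Yes — a 54 bp product.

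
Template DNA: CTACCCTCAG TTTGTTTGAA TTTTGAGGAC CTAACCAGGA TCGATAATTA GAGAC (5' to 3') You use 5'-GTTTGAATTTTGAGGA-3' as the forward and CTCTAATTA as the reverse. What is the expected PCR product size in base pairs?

Forward primer GTTTGAATTTTGAGGA is found on the top strand at positions 14–29.
Reverse complement of the reverse primer: TAATTAGAG. This occurs on the top strand at positions 45–53.
The product runs from position 14 to position 53, so its length is 53 − 14 + 1 = 40 bp.

40 bp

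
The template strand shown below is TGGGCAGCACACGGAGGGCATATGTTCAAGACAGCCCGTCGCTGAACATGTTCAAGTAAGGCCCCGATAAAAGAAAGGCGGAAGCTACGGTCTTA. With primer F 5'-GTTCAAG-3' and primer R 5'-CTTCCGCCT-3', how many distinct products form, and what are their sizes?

The forward primer GTTCAAG matches the top strand at positions 24–30, 50–56.
The reverse primer's reverse complement is AGGCGGAAG, matching at positions 76–84.
Each forward site pairs with the reverse site to give a product ending at position 84: sizes 61, 35 bp.

Two products: 61 bp, 35 bp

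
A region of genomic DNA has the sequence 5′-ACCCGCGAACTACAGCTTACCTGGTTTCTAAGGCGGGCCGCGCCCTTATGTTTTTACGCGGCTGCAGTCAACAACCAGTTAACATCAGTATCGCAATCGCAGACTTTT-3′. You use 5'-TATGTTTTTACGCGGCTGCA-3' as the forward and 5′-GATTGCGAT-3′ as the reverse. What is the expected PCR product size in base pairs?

Forward primer TATGTTTTTACGCGGCTGCA is found on the top strand at positions 47–66.
The reverse primer's reverse complement is ATCGCAATC, which matches the template at positions 90–98.
Amplicon spans positions 47–98: 52 bp.

52 bp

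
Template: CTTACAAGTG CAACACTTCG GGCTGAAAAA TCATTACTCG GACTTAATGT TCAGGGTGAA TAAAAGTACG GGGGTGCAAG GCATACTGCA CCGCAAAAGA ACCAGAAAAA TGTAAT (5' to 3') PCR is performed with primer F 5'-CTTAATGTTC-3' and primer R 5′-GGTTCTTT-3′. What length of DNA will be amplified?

Scanning the template, CTTAATGTTC occurs at positions 43–52; this primer anneals to the bottom strand there with its 3' end pointing downstream.
Taking the reverse complement of GGTTCTTT gives AAAGAACC, found at positions 96–103 on the template; the primer anneals here to the top strand with its 3' end pointing upstream.
Amplicon spans positions 43–103: 61 bp.

61 bp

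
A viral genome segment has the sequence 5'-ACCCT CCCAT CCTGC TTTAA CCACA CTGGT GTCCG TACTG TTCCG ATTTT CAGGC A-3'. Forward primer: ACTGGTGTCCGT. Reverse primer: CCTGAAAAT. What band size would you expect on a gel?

30 bp

The forward primer matches the template at positions 25–36.
Reverse complement of the reverse primer: ATTTTCAGG. This occurs on the top strand at positions 46–54.
Product length = (reverse-primer end) − (forward-primer start) + 1 = 54 − 25 + 1 = 30 bp.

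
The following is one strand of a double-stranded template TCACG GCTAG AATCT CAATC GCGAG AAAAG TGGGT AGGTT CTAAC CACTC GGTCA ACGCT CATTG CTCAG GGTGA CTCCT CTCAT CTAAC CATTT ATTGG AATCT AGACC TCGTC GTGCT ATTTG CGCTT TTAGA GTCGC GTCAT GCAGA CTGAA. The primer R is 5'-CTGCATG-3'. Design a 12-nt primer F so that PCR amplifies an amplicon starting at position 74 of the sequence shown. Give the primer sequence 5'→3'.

5'-GACTCCTCTCAT-3'

The reverse primer's reverse complement CATGCAG matches the template at positions 143–149; the product starts at position 74.
The forward primer is identical to the top strand over positions 74–85: GACTCCTCTCAT.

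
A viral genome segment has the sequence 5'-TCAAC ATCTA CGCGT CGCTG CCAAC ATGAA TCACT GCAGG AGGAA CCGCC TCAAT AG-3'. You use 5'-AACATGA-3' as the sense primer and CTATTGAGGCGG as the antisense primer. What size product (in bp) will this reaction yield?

35 bp

Forward primer AACATGA is found on the top strand at positions 23–29.
Reverse complement of the reverse primer: CCGCCTCAATAG. This occurs on the top strand at positions 46–57.
The product runs from position 23 to position 57, so its length is 57 − 23 + 1 = 35 bp.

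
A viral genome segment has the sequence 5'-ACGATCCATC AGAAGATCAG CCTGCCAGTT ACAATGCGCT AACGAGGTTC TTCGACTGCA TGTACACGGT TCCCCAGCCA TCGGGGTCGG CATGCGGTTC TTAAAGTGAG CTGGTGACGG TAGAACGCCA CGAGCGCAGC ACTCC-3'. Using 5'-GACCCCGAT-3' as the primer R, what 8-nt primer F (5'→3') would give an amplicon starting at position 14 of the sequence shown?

5'-AGATCAGC-3'

The reverse primer's reverse complement ATCGGGGTC matches the template at positions 80–88; the product starts at position 14.
The forward primer is identical to the top strand over positions 14–21: AGATCAGC.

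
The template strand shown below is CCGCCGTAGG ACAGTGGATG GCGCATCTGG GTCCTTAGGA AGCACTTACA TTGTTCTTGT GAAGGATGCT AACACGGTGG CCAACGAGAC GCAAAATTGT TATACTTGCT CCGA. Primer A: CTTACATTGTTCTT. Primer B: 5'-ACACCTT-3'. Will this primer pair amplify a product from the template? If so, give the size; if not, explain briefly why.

No product — primer B has no binding site in the template.

Primer B (ACACCTT) does not match the top strand, and its reverse complement AAGGTGT does not match either.
With no annealing site for primer B, no amplification occurs.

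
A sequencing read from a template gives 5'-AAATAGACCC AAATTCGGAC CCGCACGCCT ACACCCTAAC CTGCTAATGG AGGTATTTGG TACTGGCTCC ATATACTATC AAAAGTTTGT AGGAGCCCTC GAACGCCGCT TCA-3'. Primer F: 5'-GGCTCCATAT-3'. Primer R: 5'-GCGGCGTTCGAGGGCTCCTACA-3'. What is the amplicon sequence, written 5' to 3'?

Forward primer GGCTCCATAT is found on the top strand at positions 65–74.
The reverse primer's reverse complement is TGTAGGAGCCCTCGAACGCCGC, which matches the template at positions 88–109.
The product is the template from position 65 through 109 (45 bp).

5'-GGCTCCATATACTATCAAAAGTTTGTAGGAGCCCTCGAACGCCGC-3'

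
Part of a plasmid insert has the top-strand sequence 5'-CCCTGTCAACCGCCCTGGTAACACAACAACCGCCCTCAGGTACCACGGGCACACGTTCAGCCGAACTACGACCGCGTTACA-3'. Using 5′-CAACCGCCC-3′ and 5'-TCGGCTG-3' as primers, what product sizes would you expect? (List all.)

58 bp, 38 bp

The forward primer CAACCGCCC matches the top strand at positions 7–15, 27–35.
The reverse primer's reverse complement is CAGCCGA, matching at positions 58–64.
Each forward site pairs with the reverse site to give a product ending at position 64: sizes 58, 38 bp.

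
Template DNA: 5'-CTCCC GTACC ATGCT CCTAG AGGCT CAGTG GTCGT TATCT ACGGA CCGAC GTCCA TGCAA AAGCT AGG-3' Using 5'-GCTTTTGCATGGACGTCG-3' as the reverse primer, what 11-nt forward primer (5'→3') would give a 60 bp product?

The reverse primer's reverse complement CGACGTCCATGCAAAAGC matches the template at positions 47–64, so the product ends at position 64.
A 60 bp product then starts at position 64 − 60 + 1 = 5.
The forward primer is identical to the top strand there: CGTACCATGCT.

5'-CGTACCATGCT-3'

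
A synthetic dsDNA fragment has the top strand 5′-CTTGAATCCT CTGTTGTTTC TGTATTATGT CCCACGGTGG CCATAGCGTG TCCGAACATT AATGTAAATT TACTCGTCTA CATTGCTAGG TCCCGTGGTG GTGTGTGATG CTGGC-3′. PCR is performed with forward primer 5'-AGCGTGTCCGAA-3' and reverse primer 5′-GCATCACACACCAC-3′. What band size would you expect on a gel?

The forward primer matches the template at positions 45–56.
The reverse primer's reverse complement is GTGGTGTGTGATGC, which matches the template at positions 98–111.
The product runs from position 45 to position 111, so its length is 111 − 45 + 1 = 67 bp.

67 bp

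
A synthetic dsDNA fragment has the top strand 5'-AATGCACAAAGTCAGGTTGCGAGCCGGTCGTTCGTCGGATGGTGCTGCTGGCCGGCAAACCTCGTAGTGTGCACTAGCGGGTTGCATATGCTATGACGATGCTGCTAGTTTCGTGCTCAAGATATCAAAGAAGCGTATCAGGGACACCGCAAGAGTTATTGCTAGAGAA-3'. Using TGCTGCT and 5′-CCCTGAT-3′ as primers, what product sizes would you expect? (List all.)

The forward primer TGCTGCT matches the top strand at positions 43–49, 100–106.
The reverse primer's reverse complement is ATCAGGG, matching at positions 137–143.
Each forward site pairs with the reverse site to give a product ending at position 143: sizes 101, 44 bp.

101 bp, 44 bp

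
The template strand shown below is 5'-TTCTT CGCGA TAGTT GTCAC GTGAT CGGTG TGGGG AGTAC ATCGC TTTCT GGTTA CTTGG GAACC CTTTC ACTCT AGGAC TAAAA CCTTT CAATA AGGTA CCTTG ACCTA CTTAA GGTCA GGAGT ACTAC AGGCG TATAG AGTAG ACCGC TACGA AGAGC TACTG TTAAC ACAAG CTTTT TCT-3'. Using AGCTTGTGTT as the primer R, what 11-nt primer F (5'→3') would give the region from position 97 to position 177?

The reverse primer's reverse complement AACACAAGCT matches the template at positions 168–177; the product starts at position 97.
The forward primer is identical to the top strand over positions 97–107: GGTACCTTGAC.

5'-GGTACCTTGAC-3'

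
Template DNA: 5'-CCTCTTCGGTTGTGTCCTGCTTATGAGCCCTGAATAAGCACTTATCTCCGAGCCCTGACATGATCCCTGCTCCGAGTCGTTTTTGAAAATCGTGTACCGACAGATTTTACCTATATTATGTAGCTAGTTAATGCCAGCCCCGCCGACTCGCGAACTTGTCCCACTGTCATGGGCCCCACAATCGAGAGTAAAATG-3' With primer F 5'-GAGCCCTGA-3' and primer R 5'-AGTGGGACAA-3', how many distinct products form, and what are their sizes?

Two products: 141 bp, 116 bp

The forward primer GAGCCCTGA matches the top strand at positions 25–33, 50–58.
The reverse primer's reverse complement is TTGTCCCACT, matching at positions 156–165.
Each forward site pairs with the reverse site to give a product ending at position 165: sizes 141, 116 bp.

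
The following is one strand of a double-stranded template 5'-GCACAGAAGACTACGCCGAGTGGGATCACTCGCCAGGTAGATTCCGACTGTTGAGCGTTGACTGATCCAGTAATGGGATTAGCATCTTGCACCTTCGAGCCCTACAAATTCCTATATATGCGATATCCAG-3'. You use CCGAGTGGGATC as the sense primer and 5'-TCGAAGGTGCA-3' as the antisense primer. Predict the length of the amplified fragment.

The forward primer matches the template at positions 16–27.
Reverse complement of the reverse primer: TGCACCTTCGA. This occurs on the top strand at positions 88–98.
The product runs from position 16 to position 98, so its length is 98 − 16 + 1 = 83 bp.

83 bp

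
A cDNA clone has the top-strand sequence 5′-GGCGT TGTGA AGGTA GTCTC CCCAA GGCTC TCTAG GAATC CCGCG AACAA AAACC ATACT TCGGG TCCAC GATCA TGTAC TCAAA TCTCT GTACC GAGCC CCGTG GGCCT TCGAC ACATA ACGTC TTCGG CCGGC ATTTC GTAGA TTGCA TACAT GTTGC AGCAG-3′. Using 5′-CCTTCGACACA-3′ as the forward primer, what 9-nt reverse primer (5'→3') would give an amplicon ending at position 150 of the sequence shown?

The forward primer binds at positions 108–118; the product's 3' end on the top strand is position 150.
The reverse primer anneals to the top strand over positions 142–150, i.e. to TAGATTGCA.
Its sequence written 5'→3' is the reverse complement: TGCAATCTA.

5'-TGCAATCTA-3'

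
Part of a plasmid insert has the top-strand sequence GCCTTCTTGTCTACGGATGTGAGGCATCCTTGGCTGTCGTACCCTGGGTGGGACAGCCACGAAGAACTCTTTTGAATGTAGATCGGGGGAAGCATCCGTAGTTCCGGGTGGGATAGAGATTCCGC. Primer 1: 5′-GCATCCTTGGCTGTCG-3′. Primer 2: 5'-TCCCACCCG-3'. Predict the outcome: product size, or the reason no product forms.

Yes — a 90 bp product.

Primer 1 (GCATCCTTGGCTGTCG) matches the top strand at positions 24–39; it acts as a forward primer.
Primer 2's reverse complement is CGGGTGGGA, matching the top strand at positions 105–113; it acts as a reverse primer.
The 3' ends face each other across positions 24–113, giving a 90 bp product.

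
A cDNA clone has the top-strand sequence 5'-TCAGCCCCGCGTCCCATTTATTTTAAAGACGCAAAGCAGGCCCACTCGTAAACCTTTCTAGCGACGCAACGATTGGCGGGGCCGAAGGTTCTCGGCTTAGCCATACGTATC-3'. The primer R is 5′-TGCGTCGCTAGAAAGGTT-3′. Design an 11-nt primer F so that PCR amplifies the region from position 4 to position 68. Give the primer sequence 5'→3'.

5'-GCCCCGCGTCC-3'

The reverse primer's reverse complement AACCTTTCTAGCGACGCA matches the template at positions 51–68; the product starts at position 4.
The forward primer is identical to the top strand over positions 4–14: GCCCCGCGTCC.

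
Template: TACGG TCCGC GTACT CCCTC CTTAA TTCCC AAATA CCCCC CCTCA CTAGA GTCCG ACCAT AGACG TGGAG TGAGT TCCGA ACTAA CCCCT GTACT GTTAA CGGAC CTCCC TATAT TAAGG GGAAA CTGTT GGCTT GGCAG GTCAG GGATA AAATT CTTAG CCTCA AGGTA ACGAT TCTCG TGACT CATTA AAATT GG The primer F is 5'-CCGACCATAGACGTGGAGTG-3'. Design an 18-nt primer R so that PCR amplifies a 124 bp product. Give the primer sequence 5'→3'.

5'-AATCGTTACCTTGAGGCT-3'

The forward primer binds at positions 53–72, so a 124 bp product ends at position 53 + 124 − 1 = 176.
The reverse primer anneals to the top strand over positions 159–176, i.e. to AGCCTCAAGGTAACGATT.
Its sequence written 5'→3' is the reverse complement: AATCGTTACCTTGAGGCT.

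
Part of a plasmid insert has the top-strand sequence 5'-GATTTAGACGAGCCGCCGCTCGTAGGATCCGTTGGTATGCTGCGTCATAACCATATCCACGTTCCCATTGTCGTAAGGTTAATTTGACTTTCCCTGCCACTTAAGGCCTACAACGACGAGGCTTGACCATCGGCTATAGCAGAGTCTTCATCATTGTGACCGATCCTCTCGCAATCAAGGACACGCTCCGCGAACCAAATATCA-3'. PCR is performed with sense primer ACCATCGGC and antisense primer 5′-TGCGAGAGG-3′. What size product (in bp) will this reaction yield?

Forward primer ACCATCGGC is found on the top strand at positions 126–134.
Reverse complement of the reverse primer: CCTCTCGCA. This occurs on the top strand at positions 165–173.
The product runs from position 126 to position 173, so its length is 173 − 126 + 1 = 48 bp.

48 bp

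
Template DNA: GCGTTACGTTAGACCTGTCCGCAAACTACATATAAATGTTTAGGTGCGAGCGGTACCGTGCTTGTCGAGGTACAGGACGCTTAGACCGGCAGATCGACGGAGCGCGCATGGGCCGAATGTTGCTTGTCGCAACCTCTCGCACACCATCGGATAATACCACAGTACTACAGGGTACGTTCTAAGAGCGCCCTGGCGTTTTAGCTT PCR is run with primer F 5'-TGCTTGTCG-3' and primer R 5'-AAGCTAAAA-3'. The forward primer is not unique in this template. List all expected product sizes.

The forward primer TGCTTGTCG matches the top strand at positions 59–67, 121–129.
The reverse primer's reverse complement is TTTTAGCTT, matching at positions 196–204.
Each forward site pairs with the reverse site to give a product ending at position 204: sizes 146, 84 bp.

146 bp, 84 bp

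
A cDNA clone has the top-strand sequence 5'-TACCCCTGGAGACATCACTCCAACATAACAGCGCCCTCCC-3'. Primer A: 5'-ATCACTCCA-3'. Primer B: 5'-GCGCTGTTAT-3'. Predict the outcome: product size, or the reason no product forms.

Yes — a 21 bp product.

Primer A (ATCACTCCA) matches the top strand at positions 14–22; it acts as a forward primer.
Primer B's reverse complement is ATAACAGCGC, matching the top strand at positions 25–34; it acts as a reverse primer.
The 3' ends face each other across positions 14–34, giving a 21 bp product.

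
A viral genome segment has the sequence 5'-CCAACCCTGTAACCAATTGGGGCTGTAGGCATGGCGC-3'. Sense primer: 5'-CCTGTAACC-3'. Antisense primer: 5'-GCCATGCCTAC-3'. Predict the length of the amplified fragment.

30 bp

The forward primer matches the template at positions 6–14.
Reverse complement of the reverse primer: GTAGGCATGGC. This occurs on the top strand at positions 25–35.
Product length = (reverse-primer end) − (forward-primer start) + 1 = 35 − 6 + 1 = 30 bp.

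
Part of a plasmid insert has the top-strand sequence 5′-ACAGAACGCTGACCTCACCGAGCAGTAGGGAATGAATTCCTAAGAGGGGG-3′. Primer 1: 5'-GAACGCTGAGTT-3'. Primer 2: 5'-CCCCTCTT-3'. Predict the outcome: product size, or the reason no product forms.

No product — primer 1 has no binding site in the template.

Primer 1 (GAACGCTGAGTT) does not match the top strand, and its reverse complement AACTCAGCGTTC does not match either.
With no annealing site for primer 1, no amplification occurs.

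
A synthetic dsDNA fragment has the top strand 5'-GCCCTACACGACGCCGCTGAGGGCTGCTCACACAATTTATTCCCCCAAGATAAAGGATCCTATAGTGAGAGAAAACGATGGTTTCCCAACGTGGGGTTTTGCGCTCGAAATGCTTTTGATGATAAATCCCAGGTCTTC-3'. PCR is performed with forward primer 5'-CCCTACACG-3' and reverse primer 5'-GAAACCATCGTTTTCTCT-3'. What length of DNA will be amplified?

The forward primer matches the template at positions 2–10.
The reverse primer's reverse complement is AGAGAAAACGATGGTTTC, which matches the template at positions 68–85.
Amplicon spans positions 2–85: 84 bp.

84 bp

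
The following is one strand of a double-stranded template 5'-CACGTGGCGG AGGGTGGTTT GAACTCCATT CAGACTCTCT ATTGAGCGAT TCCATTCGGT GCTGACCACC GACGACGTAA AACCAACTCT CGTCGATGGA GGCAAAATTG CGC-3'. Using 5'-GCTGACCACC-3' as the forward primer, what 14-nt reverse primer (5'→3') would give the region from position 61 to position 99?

The product's 3' end on the top strand is position 99.
The reverse primer anneals to the top strand over positions 86–99, i.e. to ACTCTCGTCGATGG.
Its sequence written 5'→3' is the reverse complement: CCATCGACGAGAGT.

5'-CCATCGACGAGAGT-3'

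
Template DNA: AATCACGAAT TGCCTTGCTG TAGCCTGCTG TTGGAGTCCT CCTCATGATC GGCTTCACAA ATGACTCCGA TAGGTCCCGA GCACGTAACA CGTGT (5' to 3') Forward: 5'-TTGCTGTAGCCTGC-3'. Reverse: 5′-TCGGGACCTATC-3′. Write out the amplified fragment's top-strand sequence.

The forward primer matches the template at positions 15–28.
Taking the reverse complement of TCGGGACCTATC gives GATAGGTCCCGA, found at positions 69–80 on the template; the primer anneals here to the top strand with its 3' end pointing upstream.
The product is the template from position 15 through 80 (66 bp).

5'-TTGCTGTAGCCTGCTGTTGGAGTCCTCCTCATGATCGGCTTCACAAATGACTCCGATAGGTCCCGA-3'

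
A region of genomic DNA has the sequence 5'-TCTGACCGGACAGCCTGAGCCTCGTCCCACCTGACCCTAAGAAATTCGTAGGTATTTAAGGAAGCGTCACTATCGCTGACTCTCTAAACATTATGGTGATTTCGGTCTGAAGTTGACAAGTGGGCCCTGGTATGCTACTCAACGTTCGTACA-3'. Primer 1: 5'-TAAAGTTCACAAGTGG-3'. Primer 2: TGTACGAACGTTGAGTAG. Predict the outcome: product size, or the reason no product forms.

Primer 1 (TAAAGTTCACAAGTGG) does not match the top strand, and its reverse complement CCACTTGTGAACTTTA does not match either.
With no annealing site for primer 1, no amplification occurs.

No product — primer 1 has no binding site in the template.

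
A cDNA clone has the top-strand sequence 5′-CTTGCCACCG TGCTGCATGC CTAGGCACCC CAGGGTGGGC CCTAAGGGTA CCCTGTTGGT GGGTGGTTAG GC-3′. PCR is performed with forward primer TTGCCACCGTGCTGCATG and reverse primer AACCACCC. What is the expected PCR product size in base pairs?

Forward primer TTGCCACCGTGCTGCATG is found on the top strand at positions 2–19.
Reverse complement of the reverse primer: GGGTGGTT. This occurs on the top strand at positions 61–68.
Amplicon spans positions 2–68: 67 bp.

67 bp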